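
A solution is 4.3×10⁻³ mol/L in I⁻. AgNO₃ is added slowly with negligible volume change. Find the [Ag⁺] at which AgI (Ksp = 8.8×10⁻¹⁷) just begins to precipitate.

A salt starts to precipitate once the ion product Q reaches its Ksp.
AgI(s) ⇌ Ag⁺(aq) + I⁻(aq)
Ksp = [Ag⁺][I⁻] = [Ag⁺](4.3×10⁻³)
[Ag⁺] = 8.8×10⁻¹⁷ / (4.3×10⁻³) = 2.0×10⁻¹⁴
[Ag⁺] = 2.0×10⁻¹⁴ mol/L

2.0×10⁻¹⁴ M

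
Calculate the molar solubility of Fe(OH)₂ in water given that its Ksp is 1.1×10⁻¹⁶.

3.0×10⁻⁶ M

Fe(OH)₂(s) ⇌ Fe²⁺(aq) + 2 OH⁻(aq)
For each mole of Fe(OH)₂ that dissolves per liter, [Fe²⁺] = s and [OH⁻] = 2s; let s denote this solubility.
Ksp = [Fe²⁺][OH⁻]^2 = s · (2s)^2 = 4s^3
4s^3 = 1.1×10⁻¹⁶  ⇒  s^3 = 2.8×10⁻¹⁷
Taking the 3rd root, s = 3.0×10⁻⁶ M.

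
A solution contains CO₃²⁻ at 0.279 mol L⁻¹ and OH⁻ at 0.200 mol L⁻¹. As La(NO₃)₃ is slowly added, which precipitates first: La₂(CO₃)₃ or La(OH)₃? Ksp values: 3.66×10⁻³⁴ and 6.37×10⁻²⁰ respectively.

La(OH)₃

Each salt precipitates once Q = Ksp for that salt.
For La₂(CO₃)₃: [La³⁺] = (Ksp/[CO₃²⁻]^3)^(1/2) = 1.30×10⁻¹⁶ mol L⁻¹
For La(OH)₃: [La³⁺] = (Ksp/[OH⁻]^3) = 7.96×10⁻¹⁸ mol L⁻¹
Since La(OH)₃ needs less La³⁺ to reach saturation, it precipitates first.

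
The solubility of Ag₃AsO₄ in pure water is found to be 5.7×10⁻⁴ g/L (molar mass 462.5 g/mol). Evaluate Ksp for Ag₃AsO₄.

Convert to molarity: s = 5.7×10⁻⁴ / 462.5 = 1.232×10⁻⁶ mol/L
Ag₃AsO₄(s) ⇌ 3 Ag⁺(aq) + AsO₄³⁻(aq)
Call the molar solubility s, so that [Ag⁺] = 3s and [AsO₄³⁻] = s.
Ksp = [Ag⁺]^3[AsO₄³⁻] = (3s)^3 · s = 27s^4
Ksp = 27 × (1.232×10⁻⁶)^4 = 6.2×10⁻²³

Ksp = 6.2×10⁻²³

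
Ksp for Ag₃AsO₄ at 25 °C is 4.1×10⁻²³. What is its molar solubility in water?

1.1×10⁻⁶ M

Ag₃AsO₄(s) ⇌ 3 Ag⁺(aq) + AsO₄³⁻(aq)
If s mol/L of Ag₃AsO₄ dissolves, [Ag⁺] = 3s and [AsO₄³⁻] = s.
Ksp = [Ag⁺]^3[AsO₄³⁻] = (3s)^3 · s = 27s^4
27s^4 = 4.1×10⁻²³  ⇒  s^4 = 1.5×10⁻²⁴
s = 1.1×10⁻⁶ mol L⁻¹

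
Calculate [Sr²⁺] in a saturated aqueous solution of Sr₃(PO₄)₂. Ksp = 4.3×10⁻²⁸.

Sr₃(PO₄)₂(s) ⇌ 3 Sr²⁺(aq) + 2 PO₄³⁻(aq)
If s mol/L of Sr₃(PO₄)₂ dissolves, [Sr²⁺] = 3s and [PO₄³⁻] = 2s.
Ksp = [Sr²⁺]^3[PO₄³⁻]^2 = (3s)^3 · (2s)^2 = 108s^5 = 4.3×10⁻²⁸
s = 1.3×10⁻⁶ mol L⁻¹
[Sr²⁺] = 3s = 4.0×10⁻⁶ mol L⁻¹

4.0×10⁻⁶ M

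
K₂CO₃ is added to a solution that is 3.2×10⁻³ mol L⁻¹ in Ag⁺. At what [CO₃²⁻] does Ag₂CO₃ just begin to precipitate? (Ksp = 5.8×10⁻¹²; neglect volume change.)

A salt starts to precipitate once the ion product Q reaches its Ksp.
Ag₂CO₃(s) ⇌ 2 Ag⁺(aq) + CO₃²⁻(aq)
Ksp = [Ag⁺]^2[CO₃²⁻] = [CO₃²⁻](3.2×10⁻³)^2
[CO₃²⁻] = 5.8×10⁻¹² / (3.2×10⁻³)^2 = 5.7×10⁻⁷
[CO₃²⁻] = 5.7×10⁻⁷ mol L⁻¹

5.7×10⁻⁷ M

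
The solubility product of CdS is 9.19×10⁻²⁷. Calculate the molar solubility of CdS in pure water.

9.59×10⁻¹⁴ M

CdS(s) ⇌ Cd²⁺(aq) + S²⁻(aq)
Call the molar solubility s, so that [Cd²⁺] = s and [S²⁻] = s.
Ksp = [Cd²⁺][S²⁻] = s · s = s^2
s^2 = 9.19×10⁻²⁷
s = 9.59×10⁻¹⁴ mol L⁻¹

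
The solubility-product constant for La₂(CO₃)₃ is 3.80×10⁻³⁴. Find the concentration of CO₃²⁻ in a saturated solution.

2.43×10⁻⁷ M

La₂(CO₃)₃(s) ⇌ 2 La³⁺(aq) + 3 CO₃²⁻(aq)
Call the molar solubility s, so that [La³⁺] = 2s and [CO₃²⁻] = 3s.
Ksp = [La³⁺]^2[CO₃²⁻]^3 = (2s)^2 · (3s)^3 = 108s^5 = 3.80×10⁻³⁴
s = 8.11×10⁻⁸ mol L⁻¹
[CO₃²⁻] = 3s = 2.43×10⁻⁷ mol L⁻¹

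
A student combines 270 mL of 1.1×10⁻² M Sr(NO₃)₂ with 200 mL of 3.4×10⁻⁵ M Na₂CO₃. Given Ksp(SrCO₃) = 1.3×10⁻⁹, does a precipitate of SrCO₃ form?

Total volume after mixing = 270 + 200 = 470 mL.
[Sr²⁺] = (1.1×10⁻²)(270)/470 = 6.3×10⁻³ M
[CO₃²⁻] = (3.4×10⁻⁵)(200)/470 = 1.4×10⁻⁵ M
Q = [Sr²⁺][CO₃²⁻] = 9.1×10⁻⁸
Q = 9.1×10⁻⁸ > Ksp = 1.3×10⁻⁹, so the solution is supersaturated and SrCO₃ precipitates.

Yes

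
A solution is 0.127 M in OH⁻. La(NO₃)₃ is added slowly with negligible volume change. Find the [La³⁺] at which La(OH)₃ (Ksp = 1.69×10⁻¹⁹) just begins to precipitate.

Each salt precipitates once Q = Ksp for that salt.
La(OH)₃(s) ⇌ La³⁺(aq) + 3 OH⁻(aq)
Ksp = [La³⁺][OH⁻]^3 = [La³⁺](0.127)^3
[La³⁺] = 1.69×10⁻¹⁹ / (0.127)^3 = 8.25×10⁻¹⁷
[La³⁺] = 8.25×10⁻¹⁷ M

8.25×10⁻¹⁷ M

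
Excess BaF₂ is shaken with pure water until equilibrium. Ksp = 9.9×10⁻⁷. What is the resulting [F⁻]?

1.3×10⁻² M

BaF₂(s) ⇌ Ba²⁺(aq) + 2 F⁻(aq)
For each mole of BaF₂ that dissolves per liter, [Ba²⁺] = s and [F⁻] = 2s; let s denote this solubility.
Ksp = [Ba²⁺][F⁻]^2 = s · (2s)^2 = 4s^3 = 9.9×10⁻⁷
s = 6.3×10⁻³ M
[F⁻] = 2s = 1.3×10⁻² M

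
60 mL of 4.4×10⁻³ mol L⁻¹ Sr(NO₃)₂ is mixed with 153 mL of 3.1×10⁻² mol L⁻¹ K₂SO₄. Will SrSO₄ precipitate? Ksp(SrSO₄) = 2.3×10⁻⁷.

Yes

After mixing, V = 60 mL + 153 mL = 213 mL.
[Sr²⁺] = (4.4×10⁻³)(60)/213 = 1.2×10⁻³ mol L⁻¹
[SO₄²⁻] = (3.1×10⁻²)(153)/213 = 2.2×10⁻² mol L⁻¹
Q = [Sr²⁺][SO₄²⁻] = 2.8×10⁻⁵
Because Q > Ksp (2.8×10⁻⁵ vs 2.3×10⁻⁷), a precipitate of SrSO₄ forms.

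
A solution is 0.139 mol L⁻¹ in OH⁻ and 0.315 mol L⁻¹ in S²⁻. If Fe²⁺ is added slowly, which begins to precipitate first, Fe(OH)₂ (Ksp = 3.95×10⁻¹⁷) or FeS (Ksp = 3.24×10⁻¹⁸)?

FeS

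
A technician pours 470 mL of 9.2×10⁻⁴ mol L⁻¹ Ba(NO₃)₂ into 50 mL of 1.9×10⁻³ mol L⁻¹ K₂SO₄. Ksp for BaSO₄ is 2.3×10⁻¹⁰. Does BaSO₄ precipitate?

After mixing, V = 470 mL + 50 mL = 520 mL.
[Ba²⁺] = (9.2×10⁻⁴)(470)/520 = 8.3×10⁻⁴ mol L⁻¹
[SO₄²⁻] = (1.9×10⁻³)(50)/520 = 1.8×10⁻⁴ mol L⁻¹
Q = [Ba²⁺][SO₄²⁻] = 1.5×10⁻⁷
Because Q > Ksp (1.5×10⁻⁷ vs 2.3×10⁻¹⁰), a precipitate of BaSO₄ forms.

Yes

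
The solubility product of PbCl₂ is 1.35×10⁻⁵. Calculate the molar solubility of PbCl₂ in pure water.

PbCl₂(s) ⇌ Pb²⁺(aq) + 2 Cl⁻(aq)
With molar solubility s: [Pb²⁺] = s, [Cl⁻] = 2s.
Ksp = [Pb²⁺][Cl⁻]^2 = s · (2s)^2 = 4s^3
4s^3 = 1.35×10⁻⁵  ⇒  s^3 = 3.38×10⁻⁶
s = (3.38×10⁻⁶)^(1/3) = 1.50×10⁻² M

1.50×10⁻² M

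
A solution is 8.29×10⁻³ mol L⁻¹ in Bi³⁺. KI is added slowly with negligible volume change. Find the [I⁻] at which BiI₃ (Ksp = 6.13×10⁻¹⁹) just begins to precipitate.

4.20×10⁻⁶ M

A salt starts to precipitate once the ion product Q reaches its Ksp.
BiI₃(s) ⇌ Bi³⁺(aq) + 3 I⁻(aq)
Ksp = [Bi³⁺][I⁻]^3 = [I⁻]^3(8.29×10⁻³)
[I⁻]^3 = 6.13×10⁻¹⁹ / (8.29×10⁻³) = 7.39×10⁻¹⁷
[I⁻] = 4.20×10⁻⁶ mol L⁻¹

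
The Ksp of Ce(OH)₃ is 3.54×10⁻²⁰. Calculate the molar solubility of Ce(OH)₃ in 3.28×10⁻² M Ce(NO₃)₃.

Ce(OH)₃(s) ⇌ Ce³⁺(aq) + 3 OH⁻(aq)
With Ce³⁺ already at 3.28×10⁻² M and s small, take [Ce³⁺] ≈ 3.28×10⁻² M and [OH⁻] = 3s.
Ksp = [Ce³⁺][OH⁻]^3 = (3.28×10⁻²)(3s)^3
(3s)^3 = 3.54×10⁻²⁰ / (3.28×10⁻²) = 1.08×10⁻¹⁸
s = 3.42×10⁻⁷ M

3.42×10⁻⁷ M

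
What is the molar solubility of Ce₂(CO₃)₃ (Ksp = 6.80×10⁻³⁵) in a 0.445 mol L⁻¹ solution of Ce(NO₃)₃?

2.33×10⁻¹² M

Ce₂(CO₃)₃(s) ⇌ 2 Ce³⁺(aq) + 3 CO₃²⁻(aq)
Ce³⁺ is already present at 0.445 mol L⁻¹. If s mol/L of Ce₂(CO₃)₃ dissolves, [CO₃²⁻] = 3s while [Ce³⁺] ≈ 0.445 mol L⁻¹.
Ksp = [Ce³⁺]^2[CO₃²⁻]^3 = (0.445)^2(3s)^3
(3s)^3 = 6.80×10⁻³⁵ / (0.445)^2 = 3.43×10⁻³⁴
s = 2.33×10⁻¹² mol L⁻¹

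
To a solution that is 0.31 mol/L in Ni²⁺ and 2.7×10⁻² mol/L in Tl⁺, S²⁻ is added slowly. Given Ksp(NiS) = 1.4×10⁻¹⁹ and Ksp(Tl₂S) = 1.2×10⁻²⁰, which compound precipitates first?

Precipitation begins when Q = Ksp.
For NiS: [S²⁻] = (Ksp/[Ni²⁺]) = 4.5×10⁻¹⁹ mol/L
For Tl₂S: [S²⁻] = (Ksp/[Tl⁺]^2) = 1.6×10⁻¹⁷ mol/L
The smaller threshold [S²⁻] is reached first, so NiS precipitates first.

NiS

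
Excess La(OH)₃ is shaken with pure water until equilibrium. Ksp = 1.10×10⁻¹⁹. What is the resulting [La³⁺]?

7.99×10⁻⁶ M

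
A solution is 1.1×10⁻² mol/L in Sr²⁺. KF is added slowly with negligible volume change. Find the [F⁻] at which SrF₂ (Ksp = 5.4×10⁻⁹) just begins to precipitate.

7.0×10⁻⁴ M

Precipitation begins when Q = Ksp.
SrF₂(s) ⇌ Sr²⁺(aq) + 2 F⁻(aq)
Ksp = [Sr²⁺][F⁻]^2 = [F⁻]^2(1.1×10⁻²)
[F⁻]^2 = 5.4×10⁻⁹ / (1.1×10⁻²) = 4.9×10⁻⁷
[F⁻] = 7.0×10⁻⁴ mol/L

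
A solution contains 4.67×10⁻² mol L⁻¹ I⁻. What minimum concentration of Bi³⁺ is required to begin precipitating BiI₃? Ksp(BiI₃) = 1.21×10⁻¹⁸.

Precipitation of each salt begins when its ion product equals Ksp.
BiI₃(s) ⇌ Bi³⁺(aq) + 3 I⁻(aq)
Ksp = [Bi³⁺][I⁻]^3 = [Bi³⁺](4.67×10⁻²)^3
[Bi³⁺] = 1.21×10⁻¹⁸ / (4.67×10⁻²)^3 = 1.19×10⁻¹⁴
[Bi³⁺] = 1.19×10⁻¹⁴ mol L⁻¹

1.19×10⁻¹⁴ M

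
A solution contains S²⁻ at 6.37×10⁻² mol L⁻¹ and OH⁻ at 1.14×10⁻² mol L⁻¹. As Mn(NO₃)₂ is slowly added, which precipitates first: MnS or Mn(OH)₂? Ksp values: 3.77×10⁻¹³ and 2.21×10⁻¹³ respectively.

MnS

Precipitation begins when Q = Ksp.
For MnS: [Mn²⁺] = (Ksp/[S²⁻]) = 5.92×10⁻¹² mol L⁻¹
For Mn(OH)₂: [Mn²⁺] = (Ksp/[OH⁻]^2) = 1.70×10⁻⁹ mol L⁻¹
MnS requires the lower [Mn²⁺], so it precipitates first.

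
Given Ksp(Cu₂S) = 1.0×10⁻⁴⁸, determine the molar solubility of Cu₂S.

6.3×10⁻¹⁷ M

Cu₂S(s) ⇌ 2 Cu⁺(aq) + S²⁻(aq)
Call the molar solubility s, so that [Cu⁺] = 2s and [S²⁻] = s.
Ksp = [Cu⁺]^2[S²⁻] = (2s)^2 · s = 4s^3
4s^3 = 1.0×10⁻⁴⁸  ⇒  s^3 = 2.5×10⁻⁴⁹
Taking the 3rd root, s = 6.3×10⁻¹⁷ mol/L.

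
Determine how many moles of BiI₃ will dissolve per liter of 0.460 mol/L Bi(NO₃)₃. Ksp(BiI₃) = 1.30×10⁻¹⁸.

BiI₃(s) ⇌ Bi³⁺(aq) + 3 I⁻(aq)
The solution already contains Bi³⁺ at 0.460 mol/L. Let s be the molar solubility of BiI₃.
[Bi³⁺] ≈ 0.460 mol/L (common ion dominates); [I⁻] = 3s.
Ksp = [Bi³⁺][I⁻]^3 = (0.460)(3s)^3
(3s)^3 = 1.30×10⁻¹⁸ / (0.460) = 2.83×10⁻¹⁸
s = 4.71×10⁻⁷ mol/L

4.71×10⁻⁷ M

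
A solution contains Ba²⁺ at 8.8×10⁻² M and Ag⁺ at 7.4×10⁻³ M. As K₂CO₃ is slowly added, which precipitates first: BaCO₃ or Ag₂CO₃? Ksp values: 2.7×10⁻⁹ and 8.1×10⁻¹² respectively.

Each salt precipitates once Q = Ksp for that salt.
For BaCO₃: [CO₃²⁻] = (Ksp/[Ba²⁺]) = 3.1×10⁻⁸ M
For Ag₂CO₃: [CO₃²⁻] = (Ksp/[Ag⁺]^2) = 1.5×10⁻⁷ M
The smaller threshold [CO₃²⁻] is reached first, so BaCO₃ precipitates first.

BaCO₃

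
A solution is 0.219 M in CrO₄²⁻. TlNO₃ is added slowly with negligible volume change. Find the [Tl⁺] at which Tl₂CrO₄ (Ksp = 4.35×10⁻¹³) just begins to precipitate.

1.41×10⁻⁶ M

Each salt precipitates once Q = Ksp for that salt.
Tl₂CrO₄(s) ⇌ 2 Tl⁺(aq) + CrO₄²⁻(aq)
Ksp = [Tl⁺]^2[CrO₄²⁻] = [Tl⁺]^2(0.219)
[Tl⁺]^2 = 4.35×10⁻¹³ / (0.219) = 1.99×10⁻¹²
[Tl⁺] = 1.41×10⁻⁶ M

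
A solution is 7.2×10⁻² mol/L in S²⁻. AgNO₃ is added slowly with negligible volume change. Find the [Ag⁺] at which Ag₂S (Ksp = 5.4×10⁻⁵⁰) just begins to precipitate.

8.7×10⁻²⁵ M

A salt starts to precipitate once the ion product Q reaches its Ksp.
Ag₂S(s) ⇌ 2 Ag⁺(aq) + S²⁻(aq)
Ksp = [Ag⁺]^2[S²⁻] = [Ag⁺]^2(7.2×10⁻²)
[Ag⁺]^2 = 5.4×10⁻⁵⁰ / (7.2×10⁻²) = 7.5×10⁻⁴⁹
[Ag⁺] = 8.7×10⁻²⁵ mol/L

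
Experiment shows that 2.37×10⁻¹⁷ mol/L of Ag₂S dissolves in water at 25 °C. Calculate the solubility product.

Ksp = 5.32×10⁻⁵⁰

Ag₂S(s) ⇌ 2 Ag⁺(aq) + S²⁻(aq)
For each mole of Ag₂S that dissolves per liter, [Ag⁺] = 2s and [S²⁻] = s; let s denote this solubility.
Ksp = [Ag⁺]^2[S²⁻] = (2s)^2 · s = 4s^3
Ksp = 4 × (2.37×10⁻¹⁷)^3 = 5.32×10⁻⁵⁰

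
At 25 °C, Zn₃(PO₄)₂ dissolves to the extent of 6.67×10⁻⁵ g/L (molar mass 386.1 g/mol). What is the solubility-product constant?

Ksp = 1.66×10⁻³²

Molar solubility s = (6.67×10⁻⁵ g/L) / (386.1 g/mol) = 1.7275×10⁻⁷ mol/L
Zn₃(PO₄)₂(s) ⇌ 3 Zn²⁺(aq) + 2 PO₄³⁻(aq)
With molar solubility s: [Zn²⁺] = 3s, [PO₄³⁻] = 2s.
Ksp = [Zn²⁺]^3[PO₄³⁻]^2 = (3s)^3 · (2s)^2 = 108s^5
Ksp = 108 × (1.7275×10⁻⁷)^5 = 1.66×10⁻³²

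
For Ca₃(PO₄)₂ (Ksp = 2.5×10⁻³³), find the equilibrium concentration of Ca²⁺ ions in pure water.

Ca₃(PO₄)₂(s) ⇌ 3 Ca²⁺(aq) + 2 PO₄³⁻(aq)
Call the molar solubility s, so that [Ca²⁺] = 3s and [PO₄³⁻] = 2s.
Ksp = [Ca²⁺]^3[PO₄³⁻]^2 = (3s)^3 · (2s)^2 = 108s^5 = 2.5×10⁻³³
s = 1.2×10⁻⁷ M
[Ca²⁺] = 3s = 3.5×10⁻⁷ M

3.5×10⁻⁷ M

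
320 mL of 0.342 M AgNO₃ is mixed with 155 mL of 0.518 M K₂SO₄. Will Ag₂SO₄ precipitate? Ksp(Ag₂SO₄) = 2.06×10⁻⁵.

The combined volume is 475 mL.
[Ag⁺] = (0.342)(320)/475 = 0.230 M
[SO₄²⁻] = (0.518)(155)/475 = 0.169 M
Q = [Ag⁺]^2[SO₄²⁻] = 8.97×10⁻³
Q = 8.97×10⁻³ > Ksp = 2.06×10⁻⁵, so the solution is supersaturated and Ag₂SO₄ precipitates.

Yes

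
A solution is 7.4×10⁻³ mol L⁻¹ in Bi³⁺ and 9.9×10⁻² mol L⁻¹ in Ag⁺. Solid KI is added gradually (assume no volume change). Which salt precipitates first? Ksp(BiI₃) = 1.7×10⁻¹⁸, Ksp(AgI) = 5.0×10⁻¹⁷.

AgI

Each salt precipitates once Q = Ksp for that salt.
For BiI₃: [I⁻] = (Ksp/[Bi³⁺])^(1/3) = 6.1×10⁻⁶ mol L⁻¹
For AgI: [I⁻] = (Ksp/[Ag⁺]) = 5.1×10⁻¹⁶ mol L⁻¹
The smaller threshold [I⁻] is reached first, so AgI precipitates first.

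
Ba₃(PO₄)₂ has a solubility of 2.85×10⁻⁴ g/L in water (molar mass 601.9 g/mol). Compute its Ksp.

Molar solubility s = (2.85×10⁻⁴ g/L) / (601.9 g/mol) = 4.7350×10⁻⁷ mol/L
Ba₃(PO₄)₂(s) ⇌ 3 Ba²⁺(aq) + 2 PO₄³⁻(aq)
Let s be the molar solubility. Then [Ba²⁺] = 3s and [PO₄³⁻] = 2s.
Ksp = [Ba²⁺]^3[PO₄³⁻]^2 = (3s)^3 · (2s)^2 = 108s^5
Ksp = 108 × (4.7350×10⁻⁷)^5 = 2.57×10⁻³⁰

Ksp = 2.57×10⁻³⁰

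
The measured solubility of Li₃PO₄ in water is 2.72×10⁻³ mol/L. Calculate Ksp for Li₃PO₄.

Li₃PO₄(s) ⇌ 3 Li⁺(aq) + PO₄³⁻(aq)
With molar solubility s: [Li⁺] = 3s, [PO₄³⁻] = s.
Ksp = [Li⁺]^3[PO₄³⁻] = (3s)^3 · s = 27s^4
Ksp = 27 × (2.72×10⁻³)^4 = 1.48×10⁻⁹

Ksp = 1.48×10⁻⁹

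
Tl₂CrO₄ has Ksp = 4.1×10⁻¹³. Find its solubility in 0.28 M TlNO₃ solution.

Tl₂CrO₄(s) ⇌ 2 Tl⁺(aq) + CrO₄²⁻(aq)
Tl⁺ is already present at 0.28 M. If s mol/L of Tl₂CrO₄ dissolves, [CrO₄²⁻] = s while [Tl⁺] ≈ 0.28 M.
Ksp = [Tl⁺]^2[CrO₄²⁻] = (0.28)^2s
s = 4.1×10⁻¹³ / (0.28)^2 = 5.2×10⁻¹²
s = 5.2×10⁻¹² M

5.2×10⁻¹² M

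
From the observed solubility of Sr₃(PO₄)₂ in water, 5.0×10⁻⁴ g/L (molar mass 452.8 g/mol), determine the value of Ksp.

Ksp = 1.8×10⁻²⁸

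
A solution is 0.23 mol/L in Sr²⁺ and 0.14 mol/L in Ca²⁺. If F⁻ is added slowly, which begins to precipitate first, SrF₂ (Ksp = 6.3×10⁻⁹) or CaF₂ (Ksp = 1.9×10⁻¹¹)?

CaF₂

Each salt precipitates once Q = Ksp for that salt.
For SrF₂: [F⁻] = (Ksp/[Sr²⁺])^(1/2) = 1.7×10⁻⁴ mol/L
For CaF₂: [F⁻] = (Ksp/[Ca²⁺])^(1/2) = 1.2×10⁻⁵ mol/L
The smaller threshold [F⁻] is reached first, so CaF₂ precipitates first.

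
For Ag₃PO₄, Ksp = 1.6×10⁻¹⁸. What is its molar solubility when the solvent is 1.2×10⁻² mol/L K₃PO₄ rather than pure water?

1.7×10⁻⁶ M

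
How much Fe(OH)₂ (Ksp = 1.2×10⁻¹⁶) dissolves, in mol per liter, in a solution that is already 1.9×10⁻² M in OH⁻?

Fe(OH)₂(s) ⇌ Fe²⁺(aq) + 2 OH⁻(aq)
OH⁻ is already present at 1.9×10⁻² M. If s mol/L of Fe(OH)₂ dissolves, [Fe²⁺] = s while [OH⁻] ≈ 1.9×10⁻² M.
Ksp = [Fe²⁺][OH⁻]^2 = s(1.9×10⁻²)^2
s = 1.2×10⁻¹⁶ / (1.9×10⁻²)^2 = 3.3×10⁻¹³
s = 3.3×10⁻¹³ M

3.3×10⁻¹³ M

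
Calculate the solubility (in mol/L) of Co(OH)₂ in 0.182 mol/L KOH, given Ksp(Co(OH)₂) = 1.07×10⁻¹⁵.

Co(OH)₂(s) ⇌ Co²⁺(aq) + 2 OH⁻(aq)
OH⁻ is already present at 0.182 mol/L. If s mol/L of Co(OH)₂ dissolves, [Co²⁺] = s while [OH⁻] ≈ 0.182 mol/L.
Ksp = [Co²⁺][OH⁻]^2 = s(0.182)^2
s = 1.07×10⁻¹⁵ / (0.182)^2 = 3.23×10⁻¹⁴
s = 3.23×10⁻¹⁴ mol/L

3.23×10⁻¹⁴ M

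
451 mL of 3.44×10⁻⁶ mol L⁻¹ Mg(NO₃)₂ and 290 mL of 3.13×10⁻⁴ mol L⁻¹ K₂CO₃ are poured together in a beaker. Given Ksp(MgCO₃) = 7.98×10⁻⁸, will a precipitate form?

No

The combined volume is 741 mL.
[Mg²⁺] = (3.44×10⁻⁶)(451)/741 = 2.09×10⁻⁶ mol L⁻¹
[CO₃²⁻] = (3.13×10⁻⁴)(290)/741 = 1.22×10⁻⁴ mol L⁻¹
Q = [Mg²⁺][CO₃²⁻] = 2.56×10⁻¹⁰
Since Q (2.56×10⁻¹⁰) is less than Ksp (7.98×10⁻⁸), no MgCO₃ precipitates.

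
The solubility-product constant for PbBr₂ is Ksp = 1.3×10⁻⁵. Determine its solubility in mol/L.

PbBr₂(s) ⇌ Pb²⁺(aq) + 2 Br⁻(aq)
With molar solubility s: [Pb²⁺] = s, [Br⁻] = 2s.
Ksp = [Pb²⁺][Br⁻]^2 = s · (2s)^2 = 4s^3
4s^3 = 1.3×10⁻⁵  ⇒  s^3 = 3.3×10⁻⁶
Taking the 3rd root, s = 1.5×10⁻² mol L⁻¹.

1.5×10⁻² M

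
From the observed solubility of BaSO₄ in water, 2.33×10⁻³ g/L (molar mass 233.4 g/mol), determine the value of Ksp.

Ksp = 9.97×10⁻¹¹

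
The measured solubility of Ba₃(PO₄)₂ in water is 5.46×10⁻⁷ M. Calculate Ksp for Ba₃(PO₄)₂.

Ksp = 5.24×10⁻³⁰

Ba₃(PO₄)₂(s) ⇌ 3 Ba²⁺(aq) + 2 PO₄³⁻(aq)
Let s be the molar solubility. Then [Ba²⁺] = 3s and [PO₄³⁻] = 2s.
Ksp = [Ba²⁺]^3[PO₄³⁻]^2 = (3s)^3 · (2s)^2 = 108s^5
Ksp = 108 × (5.46×10⁻⁷)^5 = 5.24×10⁻³⁰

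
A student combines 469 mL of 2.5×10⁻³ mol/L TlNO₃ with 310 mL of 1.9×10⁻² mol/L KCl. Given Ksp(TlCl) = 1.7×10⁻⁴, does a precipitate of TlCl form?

No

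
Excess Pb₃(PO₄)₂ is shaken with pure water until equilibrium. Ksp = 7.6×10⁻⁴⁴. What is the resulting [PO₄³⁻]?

Pb₃(PO₄)₂(s) ⇌ 3 Pb²⁺(aq) + 2 PO₄³⁻(aq)
If s mol/L of Pb₃(PO₄)₂ dissolves, [Pb²⁺] = 3s and [PO₄³⁻] = 2s.
Ksp = [Pb²⁺]^3[PO₄³⁻]^2 = (3s)^3 · (2s)^2 = 108s^5 = 7.6×10⁻⁴⁴
s = 9.3×10⁻¹⁰ mol L⁻¹
[PO₄³⁻] = 2s = 1.9×10⁻⁹ mol L⁻¹

1.9×10⁻⁹ M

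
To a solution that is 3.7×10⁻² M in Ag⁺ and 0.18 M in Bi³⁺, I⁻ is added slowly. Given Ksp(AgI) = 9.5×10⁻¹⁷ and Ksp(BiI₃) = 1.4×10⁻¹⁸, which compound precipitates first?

AgI

Precipitation begins when Q = Ksp.
For AgI: [I⁻] = (Ksp/[Ag⁺]) = 2.6×10⁻¹⁵ M
For BiI₃: [I⁻] = (Ksp/[Bi³⁺])^(1/3) = 2.0×10⁻⁶ M
Since AgI needs less I⁻ to reach saturation, it precipitates first.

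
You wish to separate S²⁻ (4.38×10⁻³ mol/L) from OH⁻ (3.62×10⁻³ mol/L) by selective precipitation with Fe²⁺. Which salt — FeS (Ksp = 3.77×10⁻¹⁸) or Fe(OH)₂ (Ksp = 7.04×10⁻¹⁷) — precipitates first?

The threshold for precipitation is Q = Ksp.
For FeS: [Fe²⁺] = (Ksp/[S²⁻]) = 8.61×10⁻¹⁶ mol/L
For Fe(OH)₂: [Fe²⁺] = (Ksp/[OH⁻]^2) = 5.37×10⁻¹² mol/L
FeS requires the lower [Fe²⁺], so it precipitates first.

FeS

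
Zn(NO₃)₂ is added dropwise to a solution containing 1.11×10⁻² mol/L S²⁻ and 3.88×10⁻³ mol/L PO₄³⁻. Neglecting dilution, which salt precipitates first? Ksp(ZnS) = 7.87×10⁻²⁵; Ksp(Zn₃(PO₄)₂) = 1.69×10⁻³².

Precipitation begins when Q = Ksp.
For ZnS: [Zn²⁺] = (Ksp/[S²⁻]) = 7.09×10⁻²³ mol/L
For Zn₃(PO₄)₂: [Zn²⁺] = (Ksp/[PO₄³⁻]^2)^(1/3) = 1.04×10⁻⁹ mol/L
ZnS requires the lower [Zn²⁺], so it precipitates first.

ZnS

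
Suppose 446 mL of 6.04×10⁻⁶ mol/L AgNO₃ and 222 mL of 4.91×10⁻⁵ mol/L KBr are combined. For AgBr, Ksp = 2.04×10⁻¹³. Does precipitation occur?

Yes

After mixing, V = 446 mL + 222 mL = 668 mL.
[Ag⁺] = (6.04×10⁻⁶)(446)/668 = 4.03×10⁻⁶ mol/L
[Br⁻] = (4.91×10⁻⁵)(222)/668 = 1.63×10⁻⁵ mol/L
Q = [Ag⁺][Br⁻] = 6.58×10⁻¹¹
Since Q (6.58×10⁻¹¹) exceeds Ksp (2.04×10⁻¹³), AgBr will precipitate.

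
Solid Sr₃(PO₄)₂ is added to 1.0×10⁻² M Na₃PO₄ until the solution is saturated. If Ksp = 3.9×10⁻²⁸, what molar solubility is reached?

5.2×10⁻⁹ M

Sr₃(PO₄)₂(s) ⇌ 3 Sr²⁺(aq) + 2 PO₄³⁻(aq)
PO₄³⁻ is already present at 1.0×10⁻² M. If s mol/L of Sr₃(PO₄)₂ dissolves, [Sr²⁺] = 3s while [PO₄³⁻] ≈ 1.0×10⁻² M.
Ksp = [Sr²⁺]^3[PO₄³⁻]^2 = (3s)^3(1.0×10⁻²)^2
(3s)^3 = 3.9×10⁻²⁸ / (1.0×10⁻²)^2 = 3.9×10⁻²⁴
s = 5.2×10⁻⁹ M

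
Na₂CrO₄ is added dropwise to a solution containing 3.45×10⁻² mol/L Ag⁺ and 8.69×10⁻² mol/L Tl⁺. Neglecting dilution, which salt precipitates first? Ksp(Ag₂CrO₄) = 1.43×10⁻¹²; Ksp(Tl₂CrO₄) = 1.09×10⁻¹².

Tl₂CrO₄

Precipitation of each salt begins when its ion product equals Ksp.
For Ag₂CrO₄: [CrO₄²⁻] = (Ksp/[Ag⁺]^2) = 1.20×10⁻⁹ mol/L
For Tl₂CrO₄: [CrO₄²⁻] = (Ksp/[Tl⁺]^2) = 1.44×10⁻¹⁰ mol/L
The smaller threshold [CrO₄²⁻] is reached first, so Tl₂CrO₄ precipitates first.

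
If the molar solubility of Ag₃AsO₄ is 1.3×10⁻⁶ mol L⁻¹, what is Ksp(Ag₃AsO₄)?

Ag₃AsO₄(s) ⇌ 3 Ag⁺(aq) + AsO₄³⁻(aq)
If s mol/L of Ag₃AsO₄ dissolves, [Ag⁺] = 3s and [AsO₄³⁻] = s.
Ksp = [Ag⁺]^3[AsO₄³⁻] = (3s)^3 · s = 27s^4
Ksp = 27 × (1.3×10⁻⁶)^4 = 7.7×10⁻²³

Ksp = 7.7×10⁻²³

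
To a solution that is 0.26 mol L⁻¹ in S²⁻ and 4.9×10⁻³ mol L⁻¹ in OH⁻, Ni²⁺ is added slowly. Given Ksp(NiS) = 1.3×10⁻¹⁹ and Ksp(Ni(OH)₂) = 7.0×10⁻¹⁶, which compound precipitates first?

NiS

The threshold for precipitation is Q = Ksp.
For NiS: [Ni²⁺] = (Ksp/[S²⁻]) = 5.0×10⁻¹⁹ mol L⁻¹
For Ni(OH)₂: [Ni²⁺] = (Ksp/[OH⁻]^2) = 2.9×10⁻¹¹ mol L⁻¹
Since NiS needs less Ni²⁺ to reach saturation, it precipitates first.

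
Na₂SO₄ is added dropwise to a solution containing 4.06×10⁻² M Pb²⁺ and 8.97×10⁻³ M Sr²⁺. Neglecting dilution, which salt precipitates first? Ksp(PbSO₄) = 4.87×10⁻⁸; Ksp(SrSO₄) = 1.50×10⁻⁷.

PbSO₄

The threshold for precipitation is Q = Ksp.
For PbSO₄: [SO₄²⁻] = (Ksp/[Pb²⁺]) = 1.20×10⁻⁶ M
For SrSO₄: [SO₄²⁻] = (Ksp/[Sr²⁺]) = 1.67×10⁻⁵ M
PbSO₄ requires the lower [SO₄²⁻], so it precipitates first.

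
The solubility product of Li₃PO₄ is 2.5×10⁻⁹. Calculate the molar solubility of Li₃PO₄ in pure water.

3.1×10⁻³ M

Li₃PO₄(s) ⇌ 3 Li⁺(aq) + PO₄³⁻(aq)
Call the molar solubility s, so that [Li⁺] = 3s and [PO₄³⁻] = s.
Ksp = [Li⁺]^3[PO₄³⁻] = (3s)^3 · s = 27s^4
27s^4 = 2.5×10⁻⁹  ⇒  s^4 = 9.3×10⁻¹¹
s = (9.3×10⁻¹¹)^(1/4) = 3.1×10⁻³ M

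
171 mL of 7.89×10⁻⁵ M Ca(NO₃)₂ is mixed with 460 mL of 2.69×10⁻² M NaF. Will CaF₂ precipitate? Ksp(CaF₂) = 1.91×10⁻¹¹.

Yes

After mixing, V = 171 mL + 460 mL = 631 mL.
[Ca²⁺] = (7.89×10⁻⁵)(171)/631 = 2.14×10⁻⁵ M
[F⁻] = (2.69×10⁻²)(460)/631 = 1.96×10⁻² M
Q = [Ca²⁺][F⁻]^2 = 8.22×10⁻⁹
Because Q > Ksp (8.22×10⁻⁹ vs 1.91×10⁻¹¹), a precipitate of CaF₂ forms.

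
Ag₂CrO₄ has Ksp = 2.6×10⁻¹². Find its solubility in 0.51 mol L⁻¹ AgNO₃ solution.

1.0×10⁻¹¹ M

Ag₂CrO₄(s) ⇌ 2 Ag⁺(aq) + CrO₄²⁻(aq)
Let s be the solubility of Ag₂CrO₄ here. The common ion gives [Ag⁺] ≈ 0.51 mol L⁻¹, and [CrO₄²⁻] = s.
Ksp = [Ag⁺]^2[CrO₄²⁻] = (0.51)^2s
s = 2.6×10⁻¹² / (0.51)^2 = 1.0×10⁻¹¹
s = 1.0×10⁻¹¹ mol L⁻¹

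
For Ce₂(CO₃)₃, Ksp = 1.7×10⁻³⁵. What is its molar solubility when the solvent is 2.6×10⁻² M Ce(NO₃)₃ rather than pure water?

Ce₂(CO₃)₃(s) ⇌ 2 Ce³⁺(aq) + 3 CO₃²⁻(aq)
The solution already contains Ce³⁺ at 2.6×10⁻² M. Let s be the molar solubility of Ce₂(CO₃)₃.
[Ce³⁺] ≈ 2.6×10⁻² M (common ion dominates); [CO₃²⁻] = 3s.
Ksp = [Ce³⁺]^2[CO₃²⁻]^3 = (2.6×10⁻²)^2(3s)^3
(3s)^3 = 1.7×10⁻³⁵ / (2.6×10⁻²)^2 = 2.5×10⁻³²
s = 9.8×10⁻¹² M

9.8×10⁻¹² M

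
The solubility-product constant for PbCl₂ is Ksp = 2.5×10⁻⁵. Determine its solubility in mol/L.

1.8×10⁻² M

PbCl₂(s) ⇌ Pb²⁺(aq) + 2 Cl⁻(aq)
For each mole of PbCl₂ that dissolves per liter, [Pb²⁺] = s and [Cl⁻] = 2s; let s denote this solubility.
Ksp = [Pb²⁺][Cl⁻]^2 = s · (2s)^2 = 4s^3
4s^3 = 2.5×10⁻⁵  ⇒  s^3 = 6.3×10⁻⁶
s = 1.8×10⁻² mol/L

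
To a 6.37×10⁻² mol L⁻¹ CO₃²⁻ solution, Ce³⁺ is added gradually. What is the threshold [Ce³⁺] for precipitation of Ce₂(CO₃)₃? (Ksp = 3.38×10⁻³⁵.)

3.62×10⁻¹⁶ M

A salt starts to precipitate once the ion product Q reaches its Ksp.
Ce₂(CO₃)₃(s) ⇌ 2 Ce³⁺(aq) + 3 CO₃²⁻(aq)
Ksp = [Ce³⁺]^2[CO₃²⁻]^3 = [Ce³⁺]^2(6.37×10⁻²)^3
[Ce³⁺]^2 = 3.38×10⁻³⁵ / (6.37×10⁻²)^3 = 1.31×10⁻³¹
[Ce³⁺] = 3.62×10⁻¹⁶ mol L⁻¹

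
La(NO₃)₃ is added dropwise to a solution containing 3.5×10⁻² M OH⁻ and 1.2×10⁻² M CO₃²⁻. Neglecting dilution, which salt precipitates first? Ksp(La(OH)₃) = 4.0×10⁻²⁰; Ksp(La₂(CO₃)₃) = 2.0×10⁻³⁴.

La(OH)₃

Each salt precipitates once Q = Ksp for that salt.
For La(OH)₃: [La³⁺] = (Ksp/[OH⁻]^3) = 9.3×10⁻¹⁶ M
For La₂(CO₃)₃: [La³⁺] = (Ksp/[CO₃²⁻]^3)^(1/2) = 1.1×10⁻¹⁴ M
La(OH)₃ requires the lower [La³⁺], so it precipitates first.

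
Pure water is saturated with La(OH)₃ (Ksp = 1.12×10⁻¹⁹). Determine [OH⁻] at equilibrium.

La(OH)₃(s) ⇌ La³⁺(aq) + 3 OH⁻(aq)
Call the molar solubility s, so that [La³⁺] = s and [OH⁻] = 3s.
Ksp = [La³⁺][OH⁻]^3 = s · (3s)^3 = 27s^4 = 1.12×10⁻¹⁹
s = 8.03×10⁻⁶ mol/L
[OH⁻] = 3s = 2.41×10⁻⁵ mol/L

2.41×10⁻⁵ M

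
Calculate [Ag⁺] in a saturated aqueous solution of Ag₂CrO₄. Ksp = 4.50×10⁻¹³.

9.65×10⁻⁵ M

Ag₂CrO₄(s) ⇌ 2 Ag⁺(aq) + CrO₄²⁻(aq)
Let s be the molar solubility. Then [Ag⁺] = 2s and [CrO₄²⁻] = s.
Ksp = [Ag⁺]^2[CrO₄²⁻] = (2s)^2 · s = 4s^3 = 4.50×10⁻¹³
s = 4.83×10⁻⁵ mol L⁻¹
[Ag⁺] = 2s = 9.65×10⁻⁵ mol L⁻¹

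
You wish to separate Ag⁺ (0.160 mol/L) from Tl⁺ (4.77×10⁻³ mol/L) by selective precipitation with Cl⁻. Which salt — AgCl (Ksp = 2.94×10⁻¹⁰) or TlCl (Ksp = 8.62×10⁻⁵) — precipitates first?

AgCl

A salt starts to precipitate once the ion product Q reaches its Ksp.
For AgCl: [Cl⁻] = (Ksp/[Ag⁺]) = 1.84×10⁻⁹ mol/L
For TlCl: [Cl⁻] = (Ksp/[Tl⁺]) = 1.81×10⁻² mol/L
Since AgCl needs less Cl⁻ to reach saturation, it precipitates first.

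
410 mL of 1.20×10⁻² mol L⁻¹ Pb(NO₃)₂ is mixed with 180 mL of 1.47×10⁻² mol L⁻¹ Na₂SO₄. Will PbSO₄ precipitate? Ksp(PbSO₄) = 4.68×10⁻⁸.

Yes

The combined volume is 590 mL.
[Pb²⁺] = (1.20×10⁻²)(410)/590 = 8.34×10⁻³ mol L⁻¹
[SO₄²⁻] = (1.47×10⁻²)(180)/590 = 4.48×10⁻³ mol L⁻¹
Q = [Pb²⁺][SO₄²⁻] = 3.74×10⁻⁵
Q = 3.74×10⁻⁵ > Ksp = 4.68×10⁻⁸, so the solution is supersaturated and PbSO₄ precipitates.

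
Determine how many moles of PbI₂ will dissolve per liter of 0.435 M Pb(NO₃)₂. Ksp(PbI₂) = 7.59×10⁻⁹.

PbI₂(s) ⇌ Pb²⁺(aq) + 2 I⁻(aq)
Let s be the solubility of PbI₂ here. The common ion gives [Pb²⁺] ≈ 0.435 M, and [I⁻] = 2s.
Ksp = [Pb²⁺][I⁻]^2 = (0.435)(2s)^2
(2s)^2 = 7.59×10⁻⁹ / (0.435) = 1.74×10⁻⁸
s = 6.60×10⁻⁵ M

6.60×10⁻⁵ M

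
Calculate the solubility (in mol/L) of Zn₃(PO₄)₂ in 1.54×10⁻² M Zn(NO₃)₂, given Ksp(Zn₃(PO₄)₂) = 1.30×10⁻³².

2.98×10⁻¹⁴ M

Zn₃(PO₄)₂(s) ⇌ 3 Zn²⁺(aq) + 2 PO₄³⁻(aq)
Let s be the solubility of Zn₃(PO₄)₂ here. The common ion gives [Zn²⁺] ≈ 1.54×10⁻² M, and [PO₄³⁻] = 2s.
Ksp = [Zn²⁺]^3[PO₄³⁻]^2 = (1.54×10⁻²)^3(2s)^2
(2s)^2 = 1.30×10⁻³² / (1.54×10⁻²)^3 = 3.56×10⁻²⁷
s = 2.98×10⁻¹⁴ M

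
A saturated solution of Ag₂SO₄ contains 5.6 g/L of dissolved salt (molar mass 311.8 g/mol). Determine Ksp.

Ksp = 2.3×10⁻⁵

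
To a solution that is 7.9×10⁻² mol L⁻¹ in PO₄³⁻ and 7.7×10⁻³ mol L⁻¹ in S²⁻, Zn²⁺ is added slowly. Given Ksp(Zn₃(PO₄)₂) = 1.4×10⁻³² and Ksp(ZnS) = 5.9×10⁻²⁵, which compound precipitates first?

Precipitation begins when Q = Ksp.
For Zn₃(PO₄)₂: [Zn²⁺] = (Ksp/[PO₄³⁻]^2)^(1/3) = 1.3×10⁻¹⁰ mol L⁻¹
For ZnS: [Zn²⁺] = (Ksp/[S²⁻]) = 7.7×10⁻²³ mol L⁻¹
ZnS requires the lower [Zn²⁺], so it precipitates first.

ZnS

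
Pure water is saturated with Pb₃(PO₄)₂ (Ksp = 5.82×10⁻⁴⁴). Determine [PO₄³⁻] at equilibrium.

Pb₃(PO₄)₂(s) ⇌ 3 Pb²⁺(aq) + 2 PO₄³⁻(aq)
Let s be the molar solubility. Then [Pb²⁺] = 3s and [PO₄³⁻] = 2s.
Ksp = [Pb²⁺]^3[PO₄³⁻]^2 = (3s)^3 · (2s)^2 = 108s^5 = 5.82×10⁻⁴⁴
s = 8.84×10⁻¹⁰ M
[PO₄³⁻] = 2s = 1.77×10⁻⁹ M

1.77×10⁻⁹ M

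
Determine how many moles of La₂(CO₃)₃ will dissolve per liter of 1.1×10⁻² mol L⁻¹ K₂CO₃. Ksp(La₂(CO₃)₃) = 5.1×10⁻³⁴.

La₂(CO₃)₃(s) ⇌ 2 La³⁺(aq) + 3 CO₃²⁻(aq)
The solution already contains CO₃²⁻ at 1.1×10⁻² mol L⁻¹. Let s be the molar solubility of La₂(CO₃)₃.
[CO₃²⁻] ≈ 1.1×10⁻² mol L⁻¹ (common ion dominates); [La³⁺] = 2s.
Ksp = [La³⁺]^2[CO₃²⁻]^3 = (2s)^2(1.1×10⁻²)^3
(2s)^2 = 5.1×10⁻³⁴ / (1.1×10⁻²)^3 = 3.8×10⁻²⁸
s = 9.8×10⁻¹⁵ mol L⁻¹

9.8×10⁻¹⁵ M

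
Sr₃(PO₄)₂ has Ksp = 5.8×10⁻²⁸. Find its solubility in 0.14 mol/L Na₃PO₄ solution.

1.0×10⁻⁹ M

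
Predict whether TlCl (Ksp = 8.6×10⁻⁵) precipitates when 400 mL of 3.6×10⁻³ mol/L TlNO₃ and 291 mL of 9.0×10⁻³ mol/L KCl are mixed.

No

After mixing, V = 400 mL + 291 mL = 691 mL.
[Tl⁺] = (3.6×10⁻³)(400)/691 = 2.1×10⁻³ mol/L
[Cl⁻] = (9.0×10⁻³)(291)/691 = 3.8×10⁻³ mol/L
Q = [Tl⁺][Cl⁻] = 7.9×10⁻⁶
Q < Ksp (7.9×10⁻⁶ vs 8.6×10⁻⁵); the solution remains unsaturated and no precipitate forms.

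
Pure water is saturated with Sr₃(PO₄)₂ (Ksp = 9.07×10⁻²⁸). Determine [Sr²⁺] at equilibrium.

4.59×10⁻⁶ M

Sr₃(PO₄)₂(s) ⇌ 3 Sr²⁺(aq) + 2 PO₄³⁻(aq)
With molar solubility s: [Sr²⁺] = 3s, [PO₄³⁻] = 2s.
Ksp = [Sr²⁺]^3[PO₄³⁻]^2 = (3s)^3 · (2s)^2 = 108s^5 = 9.07×10⁻²⁸
s = 1.53×10⁻⁶ mol L⁻¹
[Sr²⁺] = 3s = 4.59×10⁻⁶ mol L⁻¹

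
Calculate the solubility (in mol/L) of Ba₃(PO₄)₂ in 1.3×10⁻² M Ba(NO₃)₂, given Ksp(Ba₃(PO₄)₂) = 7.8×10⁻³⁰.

Ba₃(PO₄)₂(s) ⇌ 3 Ba²⁺(aq) + 2 PO₄³⁻(aq)
Let s be the solubility of Ba₃(PO₄)₂ here. The common ion gives [Ba²⁺] ≈ 1.3×10⁻² M, and [PO₄³⁻] = 2s.
Ksp = [Ba²⁺]^3[PO₄³⁻]^2 = (1.3×10⁻²)^3(2s)^2
(2s)^2 = 7.8×10⁻³⁰ / (1.3×10⁻²)^3 = 3.6×10⁻²⁴
s = 9.4×10⁻¹³ M

9.4×10⁻¹³ M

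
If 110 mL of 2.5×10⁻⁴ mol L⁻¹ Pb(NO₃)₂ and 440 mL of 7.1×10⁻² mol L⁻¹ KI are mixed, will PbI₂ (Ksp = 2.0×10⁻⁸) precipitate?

Yes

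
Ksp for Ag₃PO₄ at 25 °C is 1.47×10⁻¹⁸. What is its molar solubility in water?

Ag₃PO₄(s) ⇌ 3 Ag⁺(aq) + PO₄³⁻(aq)
With molar solubility s: [Ag⁺] = 3s, [PO₄³⁻] = s.
Ksp = [Ag⁺]^3[PO₄³⁻] = (3s)^3 · s = 27s^4
27s^4 = 1.47×10⁻¹⁸  ⇒  s^4 = 5.44×10⁻²⁰
s = (5.44×10⁻²⁰)^(1/4) = 1.53×10⁻⁵ M

1.53×10⁻⁵ M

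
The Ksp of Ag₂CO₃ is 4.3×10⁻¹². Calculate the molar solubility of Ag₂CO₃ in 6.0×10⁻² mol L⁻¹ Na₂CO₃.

Ag₂CO₃(s) ⇌ 2 Ag⁺(aq) + CO₃²⁻(aq)
Let s be the solubility of Ag₂CO₃ here. The common ion gives [CO₃²⁻] ≈ 6.0×10⁻² mol L⁻¹, and [Ag⁺] = 2s.
Ksp = [Ag⁺]^2[CO₃²⁻] = (2s)^2(6.0×10⁻²)
(2s)^2 = 4.3×10⁻¹² / (6.0×10⁻²) = 7.2×10⁻¹¹
s = 4.2×10⁻⁶ mol L⁻¹

4.2×10⁻⁶ M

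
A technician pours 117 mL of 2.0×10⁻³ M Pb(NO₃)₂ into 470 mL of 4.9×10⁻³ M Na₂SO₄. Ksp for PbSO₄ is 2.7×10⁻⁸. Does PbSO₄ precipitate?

Total volume after mixing = 117 + 470 = 587 mL.
[Pb²⁺] = (2.0×10⁻³)(117)/587 = 4.0×10⁻⁴ M
[SO₄²⁻] = (4.9×10⁻³)(470)/587 = 3.9×10⁻³ M
Q = [Pb²⁺][SO₄²⁻] = 1.6×10⁻⁶
Q = 1.6×10⁻⁶ > Ksp = 2.7×10⁻⁸, so the solution is supersaturated and PbSO₄ precipitates.

Yes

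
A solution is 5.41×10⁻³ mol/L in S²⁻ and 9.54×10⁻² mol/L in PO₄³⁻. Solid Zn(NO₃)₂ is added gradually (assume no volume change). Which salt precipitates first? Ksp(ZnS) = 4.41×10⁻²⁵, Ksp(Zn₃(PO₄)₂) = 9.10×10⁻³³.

ZnS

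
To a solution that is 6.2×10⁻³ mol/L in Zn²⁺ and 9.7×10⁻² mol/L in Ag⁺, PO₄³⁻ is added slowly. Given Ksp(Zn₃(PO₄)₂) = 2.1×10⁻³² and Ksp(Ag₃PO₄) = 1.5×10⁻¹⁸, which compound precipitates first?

Ag₃PO₄

The threshold for precipitation is Q = Ksp.
For Zn₃(PO₄)₂: [PO₄³⁻] = (Ksp/[Zn²⁺]^3)^(1/2) = 3.0×10⁻¹³ mol/L
For Ag₃PO₄: [PO₄³⁻] = (Ksp/[Ag⁺]^3) = 1.6×10⁻¹⁵ mol/L
Ag₃PO₄ requires the lower [PO₄³⁻], so it precipitates first.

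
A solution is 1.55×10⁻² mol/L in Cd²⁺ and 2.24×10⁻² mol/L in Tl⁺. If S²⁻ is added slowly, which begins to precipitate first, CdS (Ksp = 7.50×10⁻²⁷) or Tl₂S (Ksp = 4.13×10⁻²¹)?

Each salt precipitates once Q = Ksp for that salt.
For CdS: [S²⁻] = (Ksp/[Cd²⁺]) = 4.84×10⁻²⁵ mol/L
For Tl₂S: [S²⁻] = (Ksp/[Tl⁺]^2) = 8.23×10⁻¹⁸ mol/L
The smaller threshold [S²⁻] is reached first, so CdS precipitates first.

CdS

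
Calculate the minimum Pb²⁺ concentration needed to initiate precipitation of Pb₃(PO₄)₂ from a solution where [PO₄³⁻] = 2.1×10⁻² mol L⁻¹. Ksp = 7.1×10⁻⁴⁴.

Precipitation begins when Q = Ksp.
Pb₃(PO₄)₂(s) ⇌ 3 Pb²⁺(aq) + 2 PO₄³⁻(aq)
Ksp = [Pb²⁺]^3[PO₄³⁻]^2 = [Pb²⁺]^3(2.1×10⁻²)^2
[Pb²⁺]^3 = 7.1×10⁻⁴⁴ / (2.1×10⁻²)^2 = 1.6×10⁻⁴⁰
[Pb²⁺] = 5.4×10⁻¹⁴ mol L⁻¹

5.4×10⁻¹⁴ M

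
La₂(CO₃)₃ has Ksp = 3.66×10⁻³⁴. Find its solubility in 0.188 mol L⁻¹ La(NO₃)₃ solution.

La₂(CO₃)₃(s) ⇌ 2 La³⁺(aq) + 3 CO₃²⁻(aq)
La³⁺ is already present at 0.188 mol L⁻¹. If s mol/L of La₂(CO₃)₃ dissolves, [CO₃²⁻] = 3s while [La³⁺] ≈ 0.188 mol L⁻¹.
Ksp = [La³⁺]^2[CO₃²⁻]^3 = (0.188)^2(3s)^3
(3s)^3 = 3.66×10⁻³⁴ / (0.188)^2 = 1.04×10⁻³²
s = 7.27×10⁻¹² mol L⁻¹

7.27×10⁻¹² M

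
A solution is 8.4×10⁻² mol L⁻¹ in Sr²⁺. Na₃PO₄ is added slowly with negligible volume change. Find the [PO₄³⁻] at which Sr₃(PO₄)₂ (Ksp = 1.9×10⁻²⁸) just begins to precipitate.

5.7×10⁻¹³ M

The threshold for precipitation is Q = Ksp.
Sr₃(PO₄)₂(s) ⇌ 3 Sr²⁺(aq) + 2 PO₄³⁻(aq)
Ksp = [Sr²⁺]^3[PO₄³⁻]^2 = [PO₄³⁻]^2(8.4×10⁻²)^3
[PO₄³⁻]^2 = 1.9×10⁻²⁸ / (8.4×10⁻²)^3 = 3.2×10⁻²⁵
[PO₄³⁻] = 5.7×10⁻¹³ mol L⁻¹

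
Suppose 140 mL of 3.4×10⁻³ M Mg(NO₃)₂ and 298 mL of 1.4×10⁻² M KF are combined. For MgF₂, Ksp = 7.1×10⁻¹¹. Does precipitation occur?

After mixing, V = 140 mL + 298 mL = 438 mL.
[Mg²⁺] = (3.4×10⁻³)(140)/438 = 1.1×10⁻³ M
[F⁻] = (1.4×10⁻²)(298)/438 = 9.5×10⁻³ M
Q = [Mg²⁺][F⁻]^2 = 9.9×10⁻⁸
Q = 9.9×10⁻⁸ > Ksp = 7.1×10⁻¹¹, so the solution is supersaturated and MgF₂ precipitates.

Yes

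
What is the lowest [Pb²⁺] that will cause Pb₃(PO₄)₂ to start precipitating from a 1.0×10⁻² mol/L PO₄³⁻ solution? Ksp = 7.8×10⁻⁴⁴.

9.2×10⁻¹⁴ M

The threshold for precipitation is Q = Ksp.
Pb₃(PO₄)₂(s) ⇌ 3 Pb²⁺(aq) + 2 PO₄³⁻(aq)
Ksp = [Pb²⁺]^3[PO₄³⁻]^2 = [Pb²⁺]^3(1.0×10⁻²)^2
[Pb²⁺]^3 = 7.8×10⁻⁴⁴ / (1.0×10⁻²)^2 = 7.8×10⁻⁴⁰
[Pb²⁺] = 9.2×10⁻¹⁴ mol/L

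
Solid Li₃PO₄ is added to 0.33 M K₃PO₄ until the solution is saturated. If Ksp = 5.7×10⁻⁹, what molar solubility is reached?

8.6×10⁻⁴ M

Li₃PO₄(s) ⇌ 3 Li⁺(aq) + PO₄³⁻(aq)
The solution already contains PO₄³⁻ at 0.33 M. Let s be the molar solubility of Li₃PO₄.
[PO₄³⁻] ≈ 0.33 M (common ion dominates); [Li⁺] = 3s.
Ksp = [Li⁺]^3[PO₄³⁻] = (3s)^3(0.33)
(3s)^3 = 5.7×10⁻⁹ / (0.33) = 1.7×10⁻⁸
s = 8.6×10⁻⁴ M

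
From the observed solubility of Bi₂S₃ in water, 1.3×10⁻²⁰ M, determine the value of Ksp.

Ksp = 4.0×10⁻⁹⁸

Bi₂S₃(s) ⇌ 2 Bi³⁺(aq) + 3 S²⁻(aq)
Let s be the molar solubility. Then [Bi³⁺] = 2s and [S²⁻] = 3s.
Ksp = [Bi³⁺]^2[S²⁻]^3 = (2s)^2 · (3s)^3 = 108s^5
Ksp = 108 × (1.3×10⁻²⁰)^5 = 4.0×10⁻⁹⁸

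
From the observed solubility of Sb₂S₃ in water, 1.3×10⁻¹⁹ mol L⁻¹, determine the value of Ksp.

Ksp = 4.0×10⁻⁹³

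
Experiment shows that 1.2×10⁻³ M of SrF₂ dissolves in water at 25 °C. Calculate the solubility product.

Ksp = 6.9×10⁻⁹

SrF₂(s) ⇌ Sr²⁺(aq) + 2 F⁻(aq)
If s mol/L of SrF₂ dissolves, [Sr²⁺] = s and [F⁻] = 2s.
Ksp = [Sr²⁺][F⁻]^2 = s · (2s)^2 = 4s^3
Ksp = 4 × (1.2×10⁻³)^3 = 6.9×10⁻⁹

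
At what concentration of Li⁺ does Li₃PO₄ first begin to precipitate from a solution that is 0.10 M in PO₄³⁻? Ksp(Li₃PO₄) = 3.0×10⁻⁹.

3.1×10⁻³ M

Precipitation of each salt begins when its ion product equals Ksp.
Li₃PO₄(s) ⇌ 3 Li⁺(aq) + PO₄³⁻(aq)
Ksp = [Li⁺]^3[PO₄³⁻] = [Li⁺]^3(0.10)
[Li⁺]^3 = 3.0×10⁻⁹ / (0.10) = 3.0×10⁻⁸
[Li⁺] = 3.1×10⁻³ M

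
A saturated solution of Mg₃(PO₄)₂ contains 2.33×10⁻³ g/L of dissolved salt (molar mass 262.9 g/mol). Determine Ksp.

Molar solubility s = (2.33×10⁻³ g/L) / (262.9 g/mol) = 8.8627×10⁻⁶ mol/L
Mg₃(PO₄)₂(s) ⇌ 3 Mg²⁺(aq) + 2 PO₄³⁻(aq)
Let s be the molar solubility. Then [Mg²⁺] = 3s and [PO₄³⁻] = 2s.
Ksp = [Mg²⁺]^3[PO₄³⁻]^2 = (3s)^3 · (2s)^2 = 108s^5
Ksp = 108 × (8.8627×10⁻⁶)^5 = 5.91×10⁻²⁴

Ksp = 5.91×10⁻²⁴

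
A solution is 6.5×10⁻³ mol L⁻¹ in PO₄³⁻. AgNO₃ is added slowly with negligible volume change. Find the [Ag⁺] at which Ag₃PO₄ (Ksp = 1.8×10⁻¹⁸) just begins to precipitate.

6.5×10⁻⁶ M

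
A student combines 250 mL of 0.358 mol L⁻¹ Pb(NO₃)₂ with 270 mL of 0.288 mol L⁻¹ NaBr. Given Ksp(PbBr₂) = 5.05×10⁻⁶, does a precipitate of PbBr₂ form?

After mixing, V = 250 mL + 270 mL = 520 mL.
[Pb²⁺] = (0.358)(250)/520 = 0.172 mol L⁻¹
[Br⁻] = (0.288)(270)/520 = 0.150 mol L⁻¹
Q = [Pb²⁺][Br⁻]^2 = 3.85×10⁻³
Because Q > Ksp (3.85×10⁻³ vs 5.05×10⁻⁶), a precipitate of PbBr₂ forms.

Yes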